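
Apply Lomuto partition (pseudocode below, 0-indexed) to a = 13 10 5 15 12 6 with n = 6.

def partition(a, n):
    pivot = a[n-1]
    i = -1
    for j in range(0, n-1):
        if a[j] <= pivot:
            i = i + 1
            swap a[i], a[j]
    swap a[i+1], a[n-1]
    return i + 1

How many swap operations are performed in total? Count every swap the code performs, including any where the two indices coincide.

2

pivot=6, i=-1
j=0: 13>6, skip
j=1: 10>6, skip
j=2: 5≤6, i=0, swap(0,2) ⇒ 5 10 13 15 12 6
j=3: 15>6, skip
j=4: 12>6, skip
swap(1,5) ⇒ 5 6 13 15 12 10; return 1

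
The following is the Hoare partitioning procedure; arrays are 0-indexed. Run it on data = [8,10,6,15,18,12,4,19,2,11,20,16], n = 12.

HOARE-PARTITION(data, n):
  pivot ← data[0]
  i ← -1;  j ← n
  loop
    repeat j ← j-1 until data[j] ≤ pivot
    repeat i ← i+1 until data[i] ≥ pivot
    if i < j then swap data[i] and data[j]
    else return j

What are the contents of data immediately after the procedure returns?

pivot = data[0] = 8; i = -1, j = 12
j→8 (data[8]=2≤8), i→0 (data[0]=8≥8); i<j, swap → [2,10,6,15,18,12,4,19,8,11,20,16]
j→6 (data[6]=4≤8), i→1 (data[1]=10≥8); i<j, swap → [2,4,6,15,18,12,10,19,8,11,20,16]
j→2, i→3; i≥j, return j=2. data = [2,4,6,15,18,12,10,19,8,11,20,16]

[2,4,6,15,18,12,10,19,8,11,20,16]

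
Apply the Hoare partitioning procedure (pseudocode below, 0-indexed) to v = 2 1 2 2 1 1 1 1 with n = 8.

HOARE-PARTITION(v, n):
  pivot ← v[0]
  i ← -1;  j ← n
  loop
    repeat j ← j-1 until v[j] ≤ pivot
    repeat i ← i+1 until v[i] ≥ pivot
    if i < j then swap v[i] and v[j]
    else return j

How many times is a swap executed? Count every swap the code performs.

pivot = v[0] = 2; i = -1, j = 8
j→7 (v[7]=1≤2), i→0 (v[0]=2≥2); i<j, swap → 1 1 2 2 1 1 1 2
j→6 (v[6]=1≤2), i→2 (v[2]=2≥2); i<j, swap → 1 1 1 2 1 1 2 2
j→5 (v[5]=1≤2), i→3 (v[3]=2≥2); i<j, swap → 1 1 1 1 1 2 2 2
j→4, i→5; i≥j, return j=4. v = 1 1 1 1 1 2 2 2

3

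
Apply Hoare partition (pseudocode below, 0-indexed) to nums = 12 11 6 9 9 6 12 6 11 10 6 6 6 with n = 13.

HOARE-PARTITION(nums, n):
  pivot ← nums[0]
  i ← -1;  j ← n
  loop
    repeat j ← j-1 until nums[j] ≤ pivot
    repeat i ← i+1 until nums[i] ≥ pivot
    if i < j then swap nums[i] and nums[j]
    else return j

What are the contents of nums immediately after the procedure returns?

6 11 6 9 9 6 6 6 11 10 6 12 12

pivot=12
j stops at 12 (6), i stops at 0 (12); swap ⇒ 6 11 6 9 9 6 12 6 11 10 6 6 12
j stops at 11 (6), i stops at 6 (12); swap ⇒ 6 11 6 9 9 6 6 6 11 10 6 12 12
j stops at 10, i stops at 11; i≥j ⇒ return 10. nums=6 11 6 9 9 6 6 6 11 10 6 12 12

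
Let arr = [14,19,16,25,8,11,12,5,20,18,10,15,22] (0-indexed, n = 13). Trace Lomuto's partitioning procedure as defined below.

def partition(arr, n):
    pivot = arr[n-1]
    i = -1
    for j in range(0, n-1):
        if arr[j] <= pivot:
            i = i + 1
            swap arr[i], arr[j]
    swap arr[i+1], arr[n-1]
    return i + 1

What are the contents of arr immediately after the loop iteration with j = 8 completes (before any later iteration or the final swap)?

pivot = arr[12] = 22; i = -1
j=0: arr[0]=14 ≤ 22 → i=0, swap arr[0],arr[0] (no change) → [14,19,16,25,8,11,12,5,20,18,10,15,22]
j=1: arr[1]=19 ≤ 22 → i=1, swap arr[1],arr[1] (no change) → [14,19,16,25,8,11,12,5,20,18,10,15,22]
j=2: arr[2]=16 ≤ 22 → i=2, swap arr[2],arr[2] (no change) → [14,19,16,25,8,11,12,5,20,18,10,15,22]
j=3: arr[3]=25 > 22 → no swap
j=4: arr[4]=8 ≤ 22 → i=3, swap arr[3],arr[4] → [14,19,16,8,25,11,12,5,20,18,10,15,22]
j=5: arr[5]=11 ≤ 22 → i=4, swap arr[4],arr[5] → [14,19,16,8,11,25,12,5,20,18,10,15,22]
j=6: arr[6]=12 ≤ 22 → i=5, swap arr[5],arr[6] → [14,19,16,8,11,12,25,5,20,18,10,15,22]
j=7: arr[7]=5 ≤ 22 → i=6, swap arr[6],arr[7] → [14,19,16,8,11,12,5,25,20,18,10,15,22]
j=8: arr[8]=20 ≤ 22 → i=7, swap arr[7],arr[8] → [14,19,16,8,11,12,5,20,25,18,10,15,22]
(after j=8) arr = [14,19,16,8,11,12,5,20,25,18,10,15,22]

[14,19,16,8,11,12,5,20,25,18,10,15,22]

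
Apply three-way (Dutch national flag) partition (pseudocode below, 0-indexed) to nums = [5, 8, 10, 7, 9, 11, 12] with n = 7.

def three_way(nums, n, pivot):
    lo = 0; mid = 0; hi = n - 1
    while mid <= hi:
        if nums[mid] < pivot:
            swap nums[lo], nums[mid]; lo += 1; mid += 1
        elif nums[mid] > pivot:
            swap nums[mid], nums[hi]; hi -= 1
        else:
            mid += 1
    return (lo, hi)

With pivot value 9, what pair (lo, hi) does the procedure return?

lo=0 mid=0 hi=6
5<9: swap(0,0), lo=1 mid=1 ⇒ [5, 8, 10, 7, 9, 11, 12]
8<9: swap(1,1), lo=2 mid=2 ⇒ [5, 8, 10, 7, 9, 11, 12]
10>9: swap(2,6), hi=5 ⇒ [5, 8, 12, 7, 9, 11, 10]
12>9: swap(2,5), hi=4 ⇒ [5, 8, 11, 7, 9, 12, 10]
11>9: swap(2,4), hi=3 ⇒ [5, 8, 9, 7, 11, 12, 10]
9=9: mid=3
7<9: swap(2,3), lo=3 mid=4 ⇒ [5, 8, 7, 9, 11, 12, 10]
done. lo=3 hi=3; nums=[5, 8, 7, 9, 11, 12, 10]

(3, 3)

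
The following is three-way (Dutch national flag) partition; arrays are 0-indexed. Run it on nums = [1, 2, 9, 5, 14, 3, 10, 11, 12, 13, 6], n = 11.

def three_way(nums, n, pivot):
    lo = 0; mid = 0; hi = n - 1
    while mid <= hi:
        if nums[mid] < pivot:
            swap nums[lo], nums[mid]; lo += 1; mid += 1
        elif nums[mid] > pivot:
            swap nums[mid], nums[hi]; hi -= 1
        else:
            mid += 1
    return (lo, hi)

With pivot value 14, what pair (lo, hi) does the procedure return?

lo=0 mid=0 hi=10
1<14: swap(0,0), lo=1 mid=1 ⇒ [1, 2, 9, 5, 14, 3, 10, 11, 12, 13, 6]
2<14: swap(1,1), lo=2 mid=2 ⇒ [1, 2, 9, 5, 14, 3, 10, 11, 12, 13, 6]
9<14: swap(2,2), lo=3 mid=3 ⇒ [1, 2, 9, 5, 14, 3, 10, 11, 12, 13, 6]
5<14: swap(3,3), lo=4 mid=4 ⇒ [1, 2, 9, 5, 14, 3, 10, 11, 12, 13, 6]
14=14: mid=5
3<14: swap(4,5), lo=5 mid=6 ⇒ [1, 2, 9, 5, 3, 14, 10, 11, 12, 13, 6]
10<14: swap(5,6), lo=6 mid=7 ⇒ [1, 2, 9, 5, 3, 10, 14, 11, 12, 13, 6]
11<14: swap(6,7), lo=7 mid=8 ⇒ [1, 2, 9, 5, 3, 10, 11, 14, 12, 13, 6]
12<14: swap(7,8), lo=8 mid=9 ⇒ [1, 2, 9, 5, 3, 10, 11, 12, 14, 13, 6]
13<14: swap(8,9), lo=9 mid=10 ⇒ [1, 2, 9, 5, 3, 10, 11, 12, 13, 14, 6]
6<14: swap(9,10), lo=10 mid=11 ⇒ [1, 2, 9, 5, 3, 10, 11, 12, 13, 6, 14]
done. lo=10 hi=10; nums=[1, 2, 9, 5, 3, 10, 11, 12, 13, 6, 14]

(10, 10)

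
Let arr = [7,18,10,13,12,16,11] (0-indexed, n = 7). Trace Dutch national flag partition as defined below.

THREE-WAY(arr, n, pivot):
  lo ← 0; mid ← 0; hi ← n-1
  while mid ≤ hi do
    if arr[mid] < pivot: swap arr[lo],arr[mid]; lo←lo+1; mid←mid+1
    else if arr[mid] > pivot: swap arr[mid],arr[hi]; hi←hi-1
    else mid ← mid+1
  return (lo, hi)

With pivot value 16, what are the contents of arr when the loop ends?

pivot = 16; lo=0, mid=0, hi=6
arr[mid]=7<16: swap arr[0],arr[0]; lo=1,mid=1 → [7,18,10,13,12,16,11]
arr[mid]=18>16: swap arr[1],arr[6]; hi=5 → [7,11,10,13,12,16,18]
arr[mid]=11<16: swap arr[1],arr[1]; lo=2,mid=2 → [7,11,10,13,12,16,18]
arr[mid]=10<16: swap arr[2],arr[2]; lo=3,mid=3 → [7,11,10,13,12,16,18]
arr[mid]=13<16: swap arr[3],arr[3]; lo=4,mid=4 → [7,11,10,13,12,16,18]
arr[mid]=12<16: swap arr[4],arr[4]; lo=5,mid=5 → [7,11,10,13,12,16,18]
arr[mid]=16=16: mid=6
end: lo=5, hi=5; arr = [7,11,10,13,12,16,18]

[7,11,10,13,12,16,18]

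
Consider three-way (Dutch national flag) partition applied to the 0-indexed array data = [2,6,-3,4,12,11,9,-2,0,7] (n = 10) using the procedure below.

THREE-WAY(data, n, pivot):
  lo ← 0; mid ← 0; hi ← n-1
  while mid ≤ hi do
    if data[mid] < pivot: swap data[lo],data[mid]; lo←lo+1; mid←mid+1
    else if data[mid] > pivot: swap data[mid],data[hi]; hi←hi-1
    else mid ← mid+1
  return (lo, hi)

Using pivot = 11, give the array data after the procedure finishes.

lo=0 mid=0 hi=9
2<11: swap(0,0), lo=1 mid=1 ⇒ [2,6,-3,4,12,11,9,-2,0,7]
6<11: swap(1,1), lo=2 mid=2 ⇒ [2,6,-3,4,12,11,9,-2,0,7]
-3<11: swap(2,2), lo=3 mid=3 ⇒ [2,6,-3,4,12,11,9,-2,0,7]
4<11: swap(3,3), lo=4 mid=4 ⇒ [2,6,-3,4,12,11,9,-2,0,7]
12>11: swap(4,9), hi=8 ⇒ [2,6,-3,4,7,11,9,-2,0,12]
7<11: swap(4,4), lo=5 mid=5 ⇒ [2,6,-3,4,7,11,9,-2,0,12]
11=11: mid=6
9<11: swap(5,6), lo=6 mid=7 ⇒ [2,6,-3,4,7,9,11,-2,0,12]
-2<11: swap(6,7), lo=7 mid=8 ⇒ [2,6,-3,4,7,9,-2,11,0,12]
0<11: swap(7,8), lo=8 mid=9 ⇒ [2,6,-3,4,7,9,-2,0,11,12]
done. lo=8 hi=8; data=[2,6,-3,4,7,9,-2,0,11,12]

[2,6,-3,4,7,9,-2,0,11,12]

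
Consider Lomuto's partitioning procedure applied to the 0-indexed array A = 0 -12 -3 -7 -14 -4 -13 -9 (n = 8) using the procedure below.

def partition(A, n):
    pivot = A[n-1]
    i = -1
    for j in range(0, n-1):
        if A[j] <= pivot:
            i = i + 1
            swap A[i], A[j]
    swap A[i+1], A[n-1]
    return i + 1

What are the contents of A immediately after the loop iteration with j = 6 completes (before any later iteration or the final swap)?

-12 -14 -13 -7 0 -4 -3 -9

pivot=-9, i=-1
j=0: 0>-9, skip
j=1: -12≤-9, i=0, swap(0,1) ⇒ -12 0 -3 -7 -14 -4 -13 -9
j=2: -3>-9, skip
j=3: -7>-9, skip
j=4: -14≤-9, i=1, swap(1,4) ⇒ -12 -14 -3 -7 0 -4 -13 -9
j=5: -4>-9, skip
j=6: -13≤-9, i=2, swap(2,6) ⇒ -12 -14 -13 -7 0 -4 -3 -9
(after j=6) A = -12 -14 -13 -7 0 -4 -3 -9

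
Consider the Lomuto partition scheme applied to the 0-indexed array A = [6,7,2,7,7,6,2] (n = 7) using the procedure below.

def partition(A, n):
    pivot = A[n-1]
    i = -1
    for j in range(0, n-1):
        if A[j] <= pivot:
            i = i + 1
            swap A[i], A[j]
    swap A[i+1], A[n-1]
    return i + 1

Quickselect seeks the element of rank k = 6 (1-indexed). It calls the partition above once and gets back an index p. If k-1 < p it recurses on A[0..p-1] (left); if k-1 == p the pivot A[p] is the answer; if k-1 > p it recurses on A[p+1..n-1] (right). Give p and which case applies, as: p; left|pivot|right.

1; right

pivot = A[6] = 2; i = -1
j=0: A[0]=6 > 2 → no swap
j=1: A[1]=7 > 2 → no swap
j=2: A[2]=2 ≤ 2 → i=0, swap A[0],A[2] → [2,7,6,7,7,6,2]
j=3: A[3]=7 > 2 → no swap
j=4: A[4]=7 > 2 → no swap
j=5: A[5]=6 > 2 → no swap
final swap A[1],A[6] → [2,2,6,7,7,6,7]; return 1
p = 1; k-1 = 5 > 1 ⇒ right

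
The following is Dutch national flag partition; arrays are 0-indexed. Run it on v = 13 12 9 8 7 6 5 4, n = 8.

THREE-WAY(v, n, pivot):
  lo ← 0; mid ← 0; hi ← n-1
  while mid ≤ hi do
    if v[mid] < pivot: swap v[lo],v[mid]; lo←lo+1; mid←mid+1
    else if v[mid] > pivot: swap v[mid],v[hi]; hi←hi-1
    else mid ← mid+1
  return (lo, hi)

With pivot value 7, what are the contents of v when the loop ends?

lo=0 mid=0 hi=7
13>7: swap(0,7), hi=6 ⇒ 4 12 9 8 7 6 5 13
4<7: swap(0,0), lo=1 mid=1 ⇒ 4 12 9 8 7 6 5 13
12>7: swap(1,6), hi=5 ⇒ 4 5 9 8 7 6 12 13
5<7: swap(1,1), lo=2 mid=2 ⇒ 4 5 9 8 7 6 12 13
9>7: swap(2,5), hi=4 ⇒ 4 5 6 8 7 9 12 13
6<7: swap(2,2), lo=3 mid=3 ⇒ 4 5 6 8 7 9 12 13
8>7: swap(3,4), hi=3 ⇒ 4 5 6 7 8 9 12 13
7=7: mid=4
done. lo=3 hi=3; v=4 5 6 7 8 9 12 13

4 5 6 7 8 9 12 13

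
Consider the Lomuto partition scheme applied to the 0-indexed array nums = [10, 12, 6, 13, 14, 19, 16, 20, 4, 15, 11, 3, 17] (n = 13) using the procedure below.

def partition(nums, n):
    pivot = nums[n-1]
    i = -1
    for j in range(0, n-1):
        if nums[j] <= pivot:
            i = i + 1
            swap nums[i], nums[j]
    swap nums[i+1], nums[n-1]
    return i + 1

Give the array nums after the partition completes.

pivot=17, i=-1
j=0: 10≤17, i=0, swap(0,0) ⇒ [10, 12, 6, 13, 14, 19, 16, 20, 4, 15, 11, 3, 17]
j=1: 12≤17, i=1, swap(1,1) ⇒ [10, 12, 6, 13, 14, 19, 16, 20, 4, 15, 11, 3, 17]
j=2: 6≤17, i=2, swap(2,2) ⇒ [10, 12, 6, 13, 14, 19, 16, 20, 4, 15, 11, 3, 17]
j=3: 13≤17, i=3, swap(3,3) ⇒ [10, 12, 6, 13, 14, 19, 16, 20, 4, 15, 11, 3, 17]
j=4: 14≤17, i=4, swap(4,4) ⇒ [10, 12, 6, 13, 14, 19, 16, 20, 4, 15, 11, 3, 17]
j=5: 19>17, skip
j=6: 16≤17, i=5, swap(5,6) ⇒ [10, 12, 6, 13, 14, 16, 19, 20, 4, 15, 11, 3, 17]
j=7: 20>17, skip
j=8: 4≤17, i=6, swap(6,8) ⇒ [10, 12, 6, 13, 14, 16, 4, 20, 19, 15, 11, 3, 17]
j=9: 15≤17, i=7, swap(7,9) ⇒ [10, 12, 6, 13, 14, 16, 4, 15, 19, 20, 11, 3, 17]
j=10: 11≤17, i=8, swap(8,10) ⇒ [10, 12, 6, 13, 14, 16, 4, 15, 11, 20, 19, 3, 17]
j=11: 3≤17, i=9, swap(9,11) ⇒ [10, 12, 6, 13, 14, 16, 4, 15, 11, 3, 19, 20, 17]
swap(10,12) ⇒ [10, 12, 6, 13, 14, 16, 4, 15, 11, 3, 17, 20, 19]; return 10

[10, 12, 6, 13, 14, 16, 4, 15, 11, 3, 17, 20, 19]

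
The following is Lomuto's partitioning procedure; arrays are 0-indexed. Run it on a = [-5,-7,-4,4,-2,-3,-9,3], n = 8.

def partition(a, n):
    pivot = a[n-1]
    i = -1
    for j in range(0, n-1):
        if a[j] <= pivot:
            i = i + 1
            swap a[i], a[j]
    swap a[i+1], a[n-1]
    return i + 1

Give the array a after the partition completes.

pivot=3, i=-1
j=0: -5≤3, i=0, swap(0,0) ⇒ [-5,-7,-4,4,-2,-3,-9,3]
j=1: -7≤3, i=1, swap(1,1) ⇒ [-5,-7,-4,4,-2,-3,-9,3]
j=2: -4≤3, i=2, swap(2,2) ⇒ [-5,-7,-4,4,-2,-3,-9,3]
j=3: 4>3, skip
j=4: -2≤3, i=3, swap(3,4) ⇒ [-5,-7,-4,-2,4,-3,-9,3]
j=5: -3≤3, i=4, swap(4,5) ⇒ [-5,-7,-4,-2,-3,4,-9,3]
j=6: -9≤3, i=5, swap(5,6) ⇒ [-5,-7,-4,-2,-3,-9,4,3]
swap(6,7) ⇒ [-5,-7,-4,-2,-3,-9,3,4]; return 6

[-5,-7,-4,-2,-3,-9,3,4]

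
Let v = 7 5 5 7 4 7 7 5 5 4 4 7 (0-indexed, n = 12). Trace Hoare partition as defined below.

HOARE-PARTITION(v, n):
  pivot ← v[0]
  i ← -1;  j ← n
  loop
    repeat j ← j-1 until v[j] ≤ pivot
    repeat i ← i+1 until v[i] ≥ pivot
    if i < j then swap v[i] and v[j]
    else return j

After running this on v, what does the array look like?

7 5 5 4 4 4 5 5 7 7 7 7

pivot = v[0] = 7; i = -1, j = 12
j→11 (v[11]=7≤7), i→0 (v[0]=7≥7); i<j, swap → 7 5 5 7 4 7 7 5 5 4 4 7
j→10 (v[10]=4≤7), i→3 (v[3]=7≥7); i<j, swap → 7 5 5 4 4 7 7 5 5 4 7 7
j→9 (v[9]=4≤7), i→5 (v[5]=7≥7); i<j, swap → 7 5 5 4 4 4 7 5 5 7 7 7
j→8 (v[8]=5≤7), i→6 (v[6]=7≥7); i<j, swap → 7 5 5 4 4 4 5 5 7 7 7 7
j→7, i→8; i≥j, return j=7. v = 7 5 5 4 4 4 5 5 7 7 7 7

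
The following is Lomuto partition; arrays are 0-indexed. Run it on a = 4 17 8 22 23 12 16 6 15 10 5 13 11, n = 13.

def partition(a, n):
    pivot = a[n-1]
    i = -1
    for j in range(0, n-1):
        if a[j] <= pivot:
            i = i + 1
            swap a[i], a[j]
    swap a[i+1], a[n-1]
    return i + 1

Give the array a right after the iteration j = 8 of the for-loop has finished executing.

4 8 6 22 23 12 16 17 15 10 5 13 11

pivot = a[12] = 11; i = -1
j=0: a[0]=4 ≤ 11 → i=0, swap a[0],a[0] (no change) → 4 17 8 22 23 12 16 6 15 10 5 13 11
j=1: a[1]=17 > 11 → no swap
j=2: a[2]=8 ≤ 11 → i=1, swap a[1],a[2] → 4 8 17 22 23 12 16 6 15 10 5 13 11
j=3: a[3]=22 > 11 → no swap
j=4: a[4]=23 > 11 → no swap
j=5: a[5]=12 > 11 → no swap
j=6: a[6]=16 > 11 → no swap
j=7: a[7]=6 ≤ 11 → i=2, swap a[2],a[7] → 4 8 6 22 23 12 16 17 15 10 5 13 11
j=8: a[8]=15 > 11 → no swap
(after j=8) a = 4 8 6 22 23 12 16 17 15 10 5 13 11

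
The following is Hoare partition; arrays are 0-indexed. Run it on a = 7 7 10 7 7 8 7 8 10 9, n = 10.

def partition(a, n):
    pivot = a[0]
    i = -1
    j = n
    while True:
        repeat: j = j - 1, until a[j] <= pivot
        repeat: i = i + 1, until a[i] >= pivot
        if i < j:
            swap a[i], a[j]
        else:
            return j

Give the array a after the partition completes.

7 7 7 10 7 8 7 8 10 9

pivot = a[0] = 7; i = -1, j = 10
j→6 (a[6]=7≤7), i→0 (a[0]=7≥7); i<j, swap → 7 7 10 7 7 8 7 8 10 9
j→4 (a[4]=7≤7), i→1 (a[1]=7≥7); i<j, swap → 7 7 10 7 7 8 7 8 10 9
j→3 (a[3]=7≤7), i→2 (a[2]=10≥7); i<j, swap → 7 7 7 10 7 8 7 8 10 9
j→2, i→3; i≥j, return j=2. a = 7 7 7 10 7 8 7 8 10 9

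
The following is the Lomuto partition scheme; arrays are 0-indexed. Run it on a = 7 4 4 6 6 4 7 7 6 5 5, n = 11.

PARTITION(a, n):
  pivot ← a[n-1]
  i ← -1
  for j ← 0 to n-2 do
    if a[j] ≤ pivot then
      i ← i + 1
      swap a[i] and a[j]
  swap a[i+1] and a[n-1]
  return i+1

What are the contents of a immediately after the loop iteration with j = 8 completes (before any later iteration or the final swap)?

pivot=5, i=-1
j=0: 7>5, skip
j=1: 4≤5, i=0, swap(0,1) ⇒ 4 7 4 6 6 4 7 7 6 5 5
j=2: 4≤5, i=1, swap(1,2) ⇒ 4 4 7 6 6 4 7 7 6 5 5
j=3: 6>5, skip
j=4: 6>5, skip
j=5: 4≤5, i=2, swap(2,5) ⇒ 4 4 4 6 6 7 7 7 6 5 5
j=6: 7>5, skip
j=7: 7>5, skip
j=8: 6>5, skip
(after j=8) a = 4 4 4 6 6 7 7 7 6 5 5

4 4 4 6 6 7 7 7 6 5 5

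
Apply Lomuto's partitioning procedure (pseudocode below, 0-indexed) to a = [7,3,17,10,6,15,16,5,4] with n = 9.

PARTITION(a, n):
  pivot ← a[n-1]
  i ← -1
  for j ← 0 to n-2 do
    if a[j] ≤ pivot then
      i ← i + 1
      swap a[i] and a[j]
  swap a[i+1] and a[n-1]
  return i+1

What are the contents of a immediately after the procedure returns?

[3,4,17,10,6,15,16,5,7]

pivot=4, i=-1
j=0: 7>4, skip
j=1: 3≤4, i=0, swap(0,1) ⇒ [3,7,17,10,6,15,16,5,4]
j=2: 17>4, skip
j=3: 10>4, skip
j=4: 6>4, skip
j=5: 15>4, skip
j=6: 16>4, skip
j=7: 5>4, skip
swap(1,8) ⇒ [3,4,17,10,6,15,16,5,7]; return 1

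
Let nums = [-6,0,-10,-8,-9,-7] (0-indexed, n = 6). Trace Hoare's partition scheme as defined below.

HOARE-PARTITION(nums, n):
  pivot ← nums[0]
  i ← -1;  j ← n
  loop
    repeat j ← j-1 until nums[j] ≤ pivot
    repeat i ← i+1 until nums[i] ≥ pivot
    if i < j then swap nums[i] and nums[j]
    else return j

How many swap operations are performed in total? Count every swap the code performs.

2

pivot = nums[0] = -6; i = -1, j = 6
j→5 (nums[5]=-7≤-6), i→0 (nums[0]=-6≥-6); i<j, swap → [-7,0,-10,-8,-9,-6]
j→4 (nums[4]=-9≤-6), i→1 (nums[1]=0≥-6); i<j, swap → [-7,-9,-10,-8,0,-6]
j→3, i→4; i≥j, return j=3. nums = [-7,-9,-10,-8,0,-6]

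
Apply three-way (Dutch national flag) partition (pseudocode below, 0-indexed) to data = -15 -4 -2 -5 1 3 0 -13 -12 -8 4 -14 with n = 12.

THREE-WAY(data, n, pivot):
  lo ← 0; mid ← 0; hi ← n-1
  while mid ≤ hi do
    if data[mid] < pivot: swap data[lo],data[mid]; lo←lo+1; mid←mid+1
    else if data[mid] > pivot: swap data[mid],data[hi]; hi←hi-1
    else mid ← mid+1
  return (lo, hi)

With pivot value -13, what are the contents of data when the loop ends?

-15 -14 -13 1 3 0 -5 -12 -8 4 -2 -4

lo=0 mid=0 hi=11
-15<-13: swap(0,0), lo=1 mid=1 ⇒ -15 -4 -2 -5 1 3 0 -13 -12 -8 4 -14
-4>-13: swap(1,11), hi=10 ⇒ -15 -14 -2 -5 1 3 0 -13 -12 -8 4 -4
-14<-13: swap(1,1), lo=2 mid=2 ⇒ -15 -14 -2 -5 1 3 0 -13 -12 -8 4 -4
-2>-13: swap(2,10), hi=9 ⇒ -15 -14 4 -5 1 3 0 -13 -12 -8 -2 -4
4>-13: swap(2,9), hi=8 ⇒ -15 -14 -8 -5 1 3 0 -13 -12 4 -2 -4
-8>-13: swap(2,8), hi=7 ⇒ -15 -14 -12 -5 1 3 0 -13 -8 4 -2 -4
-12>-13: swap(2,7), hi=6 ⇒ -15 -14 -13 -5 1 3 0 -12 -8 4 -2 -4
-13=-13: mid=3
-5>-13: swap(3,6), hi=5 ⇒ -15 -14 -13 0 1 3 -5 -12 -8 4 -2 -4
0>-13: swap(3,5), hi=4 ⇒ -15 -14 -13 3 1 0 -5 -12 -8 4 -2 -4
3>-13: swap(3,4), hi=3 ⇒ -15 -14 -13 1 3 0 -5 -12 -8 4 -2 -4
1>-13: swap(3,3), hi=2 ⇒ -15 -14 -13 1 3 0 -5 -12 -8 4 -2 -4
done. lo=2 hi=2; data=-15 -14 -13 1 3 0 -5 -12 -8 4 -2 -4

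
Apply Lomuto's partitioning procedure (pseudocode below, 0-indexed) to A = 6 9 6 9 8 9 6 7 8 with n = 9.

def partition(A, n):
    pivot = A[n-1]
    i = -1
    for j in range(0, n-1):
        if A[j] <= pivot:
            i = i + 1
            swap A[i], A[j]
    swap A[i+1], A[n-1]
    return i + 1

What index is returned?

pivot = A[8] = 8; i = -1
j=0: A[0]=6 ≤ 8 → i=0, swap A[0],A[0] (no change) → 6 9 6 9 8 9 6 7 8
j=1: A[1]=9 > 8 → no swap
j=2: A[2]=6 ≤ 8 → i=1, swap A[1],A[2] → 6 6 9 9 8 9 6 7 8
j=3: A[3]=9 > 8 → no swap
j=4: A[4]=8 ≤ 8 → i=2, swap A[2],A[4] → 6 6 8 9 9 9 6 7 8
j=5: A[5]=9 > 8 → no swap
j=6: A[6]=6 ≤ 8 → i=3, swap A[3],A[6] → 6 6 8 6 9 9 9 7 8
j=7: A[7]=7 ≤ 8 → i=4, swap A[4],A[7] → 6 6 8 6 7 9 9 9 8
final swap A[5],A[8] → 6 6 8 6 7 8 9 9 9; return 5

5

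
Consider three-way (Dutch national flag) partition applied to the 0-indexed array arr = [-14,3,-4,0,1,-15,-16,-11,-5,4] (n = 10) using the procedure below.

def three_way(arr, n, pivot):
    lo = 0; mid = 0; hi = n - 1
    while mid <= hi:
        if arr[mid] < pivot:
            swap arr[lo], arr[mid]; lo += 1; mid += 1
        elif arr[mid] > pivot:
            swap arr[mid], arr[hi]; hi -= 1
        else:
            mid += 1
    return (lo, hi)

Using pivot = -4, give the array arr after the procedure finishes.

lo=0 mid=0 hi=9
-14<-4: swap(0,0), lo=1 mid=1 ⇒ [-14,3,-4,0,1,-15,-16,-11,-5,4]
3>-4: swap(1,9), hi=8 ⇒ [-14,4,-4,0,1,-15,-16,-11,-5,3]
4>-4: swap(1,8), hi=7 ⇒ [-14,-5,-4,0,1,-15,-16,-11,4,3]
-5<-4: swap(1,1), lo=2 mid=2 ⇒ [-14,-5,-4,0,1,-15,-16,-11,4,3]
-4=-4: mid=3
0>-4: swap(3,7), hi=6 ⇒ [-14,-5,-4,-11,1,-15,-16,0,4,3]
-11<-4: swap(2,3), lo=3 mid=4 ⇒ [-14,-5,-11,-4,1,-15,-16,0,4,3]
1>-4: swap(4,6), hi=5 ⇒ [-14,-5,-11,-4,-16,-15,1,0,4,3]
-16<-4: swap(3,4), lo=4 mid=5 ⇒ [-14,-5,-11,-16,-4,-15,1,0,4,3]
-15<-4: swap(4,5), lo=5 mid=6 ⇒ [-14,-5,-11,-16,-15,-4,1,0,4,3]
done. lo=5 hi=5; arr=[-14,-5,-11,-16,-15,-4,1,0,4,3]

[-14,-5,-11,-16,-15,-4,1,0,4,3]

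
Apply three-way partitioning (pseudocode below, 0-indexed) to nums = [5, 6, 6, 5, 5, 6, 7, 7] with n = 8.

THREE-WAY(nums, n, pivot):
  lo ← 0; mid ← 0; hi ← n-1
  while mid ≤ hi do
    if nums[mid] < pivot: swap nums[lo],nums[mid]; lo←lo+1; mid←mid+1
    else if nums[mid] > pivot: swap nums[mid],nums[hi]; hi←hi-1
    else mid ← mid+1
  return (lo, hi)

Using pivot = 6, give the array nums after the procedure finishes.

[5, 5, 5, 6, 6, 6, 7, 7]

lo=0 mid=0 hi=7
5<6: swap(0,0), lo=1 mid=1 ⇒ [5, 6, 6, 5, 5, 6, 7, 7]
6=6: mid=2
6=6: mid=3
5<6: swap(1,3), lo=2 mid=4 ⇒ [5, 5, 6, 6, 5, 6, 7, 7]
5<6: swap(2,4), lo=3 mid=5 ⇒ [5, 5, 5, 6, 6, 6, 7, 7]
6=6: mid=6
7>6: swap(6,7), hi=6 ⇒ [5, 5, 5, 6, 6, 6, 7, 7]
7>6: swap(6,6), hi=5 ⇒ [5, 5, 5, 6, 6, 6, 7, 7]
done. lo=3 hi=5; nums=[5, 5, 5, 6, 6, 6, 7, 7]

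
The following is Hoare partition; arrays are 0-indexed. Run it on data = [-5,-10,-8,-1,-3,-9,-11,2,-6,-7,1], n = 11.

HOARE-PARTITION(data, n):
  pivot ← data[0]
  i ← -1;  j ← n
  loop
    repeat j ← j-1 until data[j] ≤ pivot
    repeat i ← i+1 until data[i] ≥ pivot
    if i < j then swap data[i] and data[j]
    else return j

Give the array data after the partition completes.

pivot = data[0] = -5; i = -1, j = 11
j→9 (data[9]=-7≤-5), i→0 (data[0]=-5≥-5); i<j, swap → [-7,-10,-8,-1,-3,-9,-11,2,-6,-5,1]
j→8 (data[8]=-6≤-5), i→3 (data[3]=-1≥-5); i<j, swap → [-7,-10,-8,-6,-3,-9,-11,2,-1,-5,1]
j→6 (data[6]=-11≤-5), i→4 (data[4]=-3≥-5); i<j, swap → [-7,-10,-8,-6,-11,-9,-3,2,-1,-5,1]
j→5, i→6; i≥j, return j=5. data = [-7,-10,-8,-6,-11,-9,-3,2,-1,-5,1]

[-7,-10,-8,-6,-11,-9,-3,2,-1,-5,1]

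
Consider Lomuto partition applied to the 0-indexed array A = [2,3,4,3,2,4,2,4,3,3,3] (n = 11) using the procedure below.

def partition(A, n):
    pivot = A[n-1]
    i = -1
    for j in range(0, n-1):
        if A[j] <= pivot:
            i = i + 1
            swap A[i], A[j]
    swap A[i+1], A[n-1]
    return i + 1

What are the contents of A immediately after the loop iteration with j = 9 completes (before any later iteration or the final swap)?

pivot=3, i=-1
j=0: 2≤3, i=0, swap(0,0) ⇒ [2,3,4,3,2,4,2,4,3,3,3]
j=1: 3≤3, i=1, swap(1,1) ⇒ [2,3,4,3,2,4,2,4,3,3,3]
j=2: 4>3, skip
j=3: 3≤3, i=2, swap(2,3) ⇒ [2,3,3,4,2,4,2,4,3,3,3]
j=4: 2≤3, i=3, swap(3,4) ⇒ [2,3,3,2,4,4,2,4,3,3,3]
j=5: 4>3, skip
j=6: 2≤3, i=4, swap(4,6) ⇒ [2,3,3,2,2,4,4,4,3,3,3]
j=7: 4>3, skip
j=8: 3≤3, i=5, swap(5,8) ⇒ [2,3,3,2,2,3,4,4,4,3,3]
j=9: 3≤3, i=6, swap(6,9) ⇒ [2,3,3,2,2,3,3,4,4,4,3]
(after j=9) A = [2,3,3,2,2,3,3,4,4,4,3]

[2,3,3,2,2,3,3,4,4,4,3]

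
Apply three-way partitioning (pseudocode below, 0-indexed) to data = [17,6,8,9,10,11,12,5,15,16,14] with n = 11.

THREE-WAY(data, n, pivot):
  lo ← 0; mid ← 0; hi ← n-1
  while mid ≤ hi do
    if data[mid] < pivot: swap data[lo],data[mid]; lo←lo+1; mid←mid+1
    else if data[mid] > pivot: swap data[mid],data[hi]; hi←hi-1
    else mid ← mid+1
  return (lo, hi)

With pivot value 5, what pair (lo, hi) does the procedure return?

pivot = 5; lo=0, mid=0, hi=10
data[mid]=17>5: swap data[0],data[10]; hi=9 → [14,6,8,9,10,11,12,5,15,16,17]
data[mid]=14>5: swap data[0],data[9]; hi=8 → [16,6,8,9,10,11,12,5,15,14,17]
data[mid]=16>5: swap data[0],data[8]; hi=7 → [15,6,8,9,10,11,12,5,16,14,17]
data[mid]=15>5: swap data[0],data[7]; hi=6 → [5,6,8,9,10,11,12,15,16,14,17]
data[mid]=5=5: mid=1
data[mid]=6>5: swap data[1],data[6]; hi=5 → [5,12,8,9,10,11,6,15,16,14,17]
data[mid]=12>5: swap data[1],data[5]; hi=4 → [5,11,8,9,10,12,6,15,16,14,17]
data[mid]=11>5: swap data[1],data[4]; hi=3 → [5,10,8,9,11,12,6,15,16,14,17]
data[mid]=10>5: swap data[1],data[3]; hi=2 → [5,9,8,10,11,12,6,15,16,14,17]
data[mid]=9>5: swap data[1],data[2]; hi=1 → [5,8,9,10,11,12,6,15,16,14,17]
data[mid]=8>5: swap data[1],data[1]; hi=0 → [5,8,9,10,11,12,6,15,16,14,17]
end: lo=0, hi=0; data = [5,8,9,10,11,12,6,15,16,14,17]

(0, 0)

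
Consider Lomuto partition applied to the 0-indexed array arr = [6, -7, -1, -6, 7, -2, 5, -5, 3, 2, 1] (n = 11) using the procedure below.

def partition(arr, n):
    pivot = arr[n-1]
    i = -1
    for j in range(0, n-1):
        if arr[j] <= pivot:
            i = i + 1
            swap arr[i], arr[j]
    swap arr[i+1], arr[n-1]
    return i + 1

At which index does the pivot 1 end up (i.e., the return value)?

pivot=1, i=-1
j=0: 6>1, skip
j=1: -7≤1, i=0, swap(0,1) ⇒ [-7, 6, -1, -6, 7, -2, 5, -5, 3, 2, 1]
j=2: -1≤1, i=1, swap(1,2) ⇒ [-7, -1, 6, -6, 7, -2, 5, -5, 3, 2, 1]
j=3: -6≤1, i=2, swap(2,3) ⇒ [-7, -1, -6, 6, 7, -2, 5, -5, 3, 2, 1]
j=4: 7>1, skip
j=5: -2≤1, i=3, swap(3,5) ⇒ [-7, -1, -6, -2, 7, 6, 5, -5, 3, 2, 1]
j=6: 5>1, skip
j=7: -5≤1, i=4, swap(4,7) ⇒ [-7, -1, -6, -2, -5, 6, 5, 7, 3, 2, 1]
j=8: 3>1, skip
j=9: 2>1, skip
swap(5,10) ⇒ [-7, -1, -6, -2, -5, 1, 5, 7, 3, 2, 6]; return 5

5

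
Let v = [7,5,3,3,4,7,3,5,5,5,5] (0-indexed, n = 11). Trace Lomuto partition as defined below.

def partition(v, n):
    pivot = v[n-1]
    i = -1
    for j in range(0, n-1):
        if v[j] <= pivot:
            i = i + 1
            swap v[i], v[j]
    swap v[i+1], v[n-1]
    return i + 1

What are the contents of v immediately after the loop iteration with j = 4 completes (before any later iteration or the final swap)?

pivot=5, i=-1
j=0: 7>5, skip
j=1: 5≤5, i=0, swap(0,1) ⇒ [5,7,3,3,4,7,3,5,5,5,5]
j=2: 3≤5, i=1, swap(1,2) ⇒ [5,3,7,3,4,7,3,5,5,5,5]
j=3: 3≤5, i=2, swap(2,3) ⇒ [5,3,3,7,4,7,3,5,5,5,5]
j=4: 4≤5, i=3, swap(3,4) ⇒ [5,3,3,4,7,7,3,5,5,5,5]
(after j=4) v = [5,3,3,4,7,7,3,5,5,5,5]

[5,3,3,4,7,7,3,5,5,5,5]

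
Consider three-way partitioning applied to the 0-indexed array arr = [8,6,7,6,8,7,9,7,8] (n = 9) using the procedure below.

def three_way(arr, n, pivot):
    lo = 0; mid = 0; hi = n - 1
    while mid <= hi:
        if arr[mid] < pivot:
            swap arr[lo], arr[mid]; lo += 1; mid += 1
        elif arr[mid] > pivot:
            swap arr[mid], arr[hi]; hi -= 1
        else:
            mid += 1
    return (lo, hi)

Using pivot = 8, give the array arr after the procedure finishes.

[6,7,6,7,7,8,8,8,9]

pivot = 8; lo=0, mid=0, hi=8
arr[mid]=8=8: mid=1
arr[mid]=6<8: swap arr[0],arr[1]; lo=1,mid=2 → [6,8,7,6,8,7,9,7,8]
arr[mid]=7<8: swap arr[1],arr[2]; lo=2,mid=3 → [6,7,8,6,8,7,9,7,8]
arr[mid]=6<8: swap arr[2],arr[3]; lo=3,mid=4 → [6,7,6,8,8,7,9,7,8]
arr[mid]=8=8: mid=5
arr[mid]=7<8: swap arr[3],arr[5]; lo=4,mid=6 → [6,7,6,7,8,8,9,7,8]
arr[mid]=9>8: swap arr[6],arr[8]; hi=7 → [6,7,6,7,8,8,8,7,9]
arr[mid]=8=8: mid=7
arr[mid]=7<8: swap arr[4],arr[7]; lo=5,mid=8 → [6,7,6,7,7,8,8,8,9]
end: lo=5, hi=7; arr = [6,7,6,7,7,8,8,8,9]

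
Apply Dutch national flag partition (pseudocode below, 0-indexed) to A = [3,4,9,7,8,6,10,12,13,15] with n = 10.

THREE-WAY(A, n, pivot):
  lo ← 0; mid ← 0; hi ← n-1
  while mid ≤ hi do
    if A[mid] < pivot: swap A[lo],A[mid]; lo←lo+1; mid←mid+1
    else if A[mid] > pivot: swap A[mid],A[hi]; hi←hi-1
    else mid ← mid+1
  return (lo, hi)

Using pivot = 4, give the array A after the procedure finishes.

pivot = 4; lo=0, mid=0, hi=9
A[mid]=3<4: swap A[0],A[0]; lo=1,mid=1 → [3,4,9,7,8,6,10,12,13,15]
A[mid]=4=4: mid=2
A[mid]=9>4: swap A[2],A[9]; hi=8 → [3,4,15,7,8,6,10,12,13,9]
A[mid]=15>4: swap A[2],A[8]; hi=7 → [3,4,13,7,8,6,10,12,15,9]
A[mid]=13>4: swap A[2],A[7]; hi=6 → [3,4,12,7,8,6,10,13,15,9]
A[mid]=12>4: swap A[2],A[6]; hi=5 → [3,4,10,7,8,6,12,13,15,9]
A[mid]=10>4: swap A[2],A[5]; hi=4 → [3,4,6,7,8,10,12,13,15,9]
A[mid]=6>4: swap A[2],A[4]; hi=3 → [3,4,8,7,6,10,12,13,15,9]
A[mid]=8>4: swap A[2],A[3]; hi=2 → [3,4,7,8,6,10,12,13,15,9]
A[mid]=7>4: swap A[2],A[2]; hi=1 → [3,4,7,8,6,10,12,13,15,9]
end: lo=1, hi=1; A = [3,4,7,8,6,10,12,13,15,9]

[3,4,7,8,6,10,12,13,15,9]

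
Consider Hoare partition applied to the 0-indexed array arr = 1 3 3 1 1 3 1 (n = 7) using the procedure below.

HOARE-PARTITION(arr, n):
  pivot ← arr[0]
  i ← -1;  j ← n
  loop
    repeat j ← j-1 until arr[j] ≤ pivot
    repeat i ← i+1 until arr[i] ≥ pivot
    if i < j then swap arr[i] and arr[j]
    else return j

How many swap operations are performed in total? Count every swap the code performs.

pivot = arr[0] = 1; i = -1, j = 7
j→6 (arr[6]=1≤1), i→0 (arr[0]=1≥1); i<j, swap → 1 3 3 1 1 3 1
j→4 (arr[4]=1≤1), i→1 (arr[1]=3≥1); i<j, swap → 1 1 3 1 3 3 1
j→3 (arr[3]=1≤1), i→2 (arr[2]=3≥1); i<j, swap → 1 1 1 3 3 3 1
j→2, i→3; i≥j, return j=2. arr = 1 1 1 3 3 3 1

3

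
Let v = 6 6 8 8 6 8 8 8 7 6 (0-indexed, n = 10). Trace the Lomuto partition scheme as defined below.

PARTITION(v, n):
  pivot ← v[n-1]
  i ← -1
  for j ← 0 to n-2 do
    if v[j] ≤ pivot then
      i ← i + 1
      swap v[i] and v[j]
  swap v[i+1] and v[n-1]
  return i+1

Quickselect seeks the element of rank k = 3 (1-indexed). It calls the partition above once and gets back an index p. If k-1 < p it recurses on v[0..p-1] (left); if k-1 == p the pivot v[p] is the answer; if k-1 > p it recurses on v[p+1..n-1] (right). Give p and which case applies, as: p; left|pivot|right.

pivot=6, i=-1
j=0: 6≤6, i=0, swap(0,0) ⇒ 6 6 8 8 6 8 8 8 7 6
j=1: 6≤6, i=1, swap(1,1) ⇒ 6 6 8 8 6 8 8 8 7 6
j=2: 8>6, skip
j=3: 8>6, skip
j=4: 6≤6, i=2, swap(2,4) ⇒ 6 6 6 8 8 8 8 8 7 6
j=5: 8>6, skip
j=6: 8>6, skip
j=7: 8>6, skip
j=8: 7>6, skip
swap(3,9) ⇒ 6 6 6 6 8 8 8 8 7 8; return 3
p = 3; k-1 = 2 < 3 ⇒ left

3; left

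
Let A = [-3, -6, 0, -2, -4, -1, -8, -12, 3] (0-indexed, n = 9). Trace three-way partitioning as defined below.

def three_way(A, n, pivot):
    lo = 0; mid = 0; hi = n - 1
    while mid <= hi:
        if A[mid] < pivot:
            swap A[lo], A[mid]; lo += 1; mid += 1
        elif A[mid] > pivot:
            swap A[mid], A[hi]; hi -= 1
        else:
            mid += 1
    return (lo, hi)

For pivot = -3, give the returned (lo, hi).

(4, 4)

lo=0 mid=0 hi=8
-3=-3: mid=1
-6<-3: swap(0,1), lo=1 mid=2 ⇒ [-6, -3, 0, -2, -4, -1, -8, -12, 3]
0>-3: swap(2,8), hi=7 ⇒ [-6, -3, 3, -2, -4, -1, -8, -12, 0]
3>-3: swap(2,7), hi=6 ⇒ [-6, -3, -12, -2, -4, -1, -8, 3, 0]
-12<-3: swap(1,2), lo=2 mid=3 ⇒ [-6, -12, -3, -2, -4, -1, -8, 3, 0]
-2>-3: swap(3,6), hi=5 ⇒ [-6, -12, -3, -8, -4, -1, -2, 3, 0]
-8<-3: swap(2,3), lo=3 mid=4 ⇒ [-6, -12, -8, -3, -4, -1, -2, 3, 0]
-4<-3: swap(3,4), lo=4 mid=5 ⇒ [-6, -12, -8, -4, -3, -1, -2, 3, 0]
-1>-3: swap(5,5), hi=4 ⇒ [-6, -12, -8, -4, -3, -1, -2, 3, 0]
done. lo=4 hi=4; A=[-6, -12, -8, -4, -3, -1, -2, 3, 0]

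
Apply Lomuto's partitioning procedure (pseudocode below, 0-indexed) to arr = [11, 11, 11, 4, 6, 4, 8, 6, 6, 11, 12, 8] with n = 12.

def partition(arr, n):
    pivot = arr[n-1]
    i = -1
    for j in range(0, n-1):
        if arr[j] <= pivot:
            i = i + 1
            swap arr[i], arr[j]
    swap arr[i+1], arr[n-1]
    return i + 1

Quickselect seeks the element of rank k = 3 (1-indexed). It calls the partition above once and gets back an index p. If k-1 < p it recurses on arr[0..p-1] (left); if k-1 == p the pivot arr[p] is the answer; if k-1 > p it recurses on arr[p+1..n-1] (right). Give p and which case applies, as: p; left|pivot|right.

pivot=8, i=-1
j=0: 11>8, skip
j=1: 11>8, skip
j=2: 11>8, skip
j=3: 4≤8, i=0, swap(0,3) ⇒ [4, 11, 11, 11, 6, 4, 8, 6, 6, 11, 12, 8]
j=4: 6≤8, i=1, swap(1,4) ⇒ [4, 6, 11, 11, 11, 4, 8, 6, 6, 11, 12, 8]
j=5: 4≤8, i=2, swap(2,5) ⇒ [4, 6, 4, 11, 11, 11, 8, 6, 6, 11, 12, 8]
j=6: 8≤8, i=3, swap(3,6) ⇒ [4, 6, 4, 8, 11, 11, 11, 6, 6, 11, 12, 8]
j=7: 6≤8, i=4, swap(4,7) ⇒ [4, 6, 4, 8, 6, 11, 11, 11, 6, 11, 12, 8]
j=8: 6≤8, i=5, swap(5,8) ⇒ [4, 6, 4, 8, 6, 6, 11, 11, 11, 11, 12, 8]
j=9: 11>8, skip
j=10: 12>8, skip
swap(6,11) ⇒ [4, 6, 4, 8, 6, 6, 8, 11, 11, 11, 12, 11]; return 6
p = 6; k-1 = 2 < 6 ⇒ left

6; left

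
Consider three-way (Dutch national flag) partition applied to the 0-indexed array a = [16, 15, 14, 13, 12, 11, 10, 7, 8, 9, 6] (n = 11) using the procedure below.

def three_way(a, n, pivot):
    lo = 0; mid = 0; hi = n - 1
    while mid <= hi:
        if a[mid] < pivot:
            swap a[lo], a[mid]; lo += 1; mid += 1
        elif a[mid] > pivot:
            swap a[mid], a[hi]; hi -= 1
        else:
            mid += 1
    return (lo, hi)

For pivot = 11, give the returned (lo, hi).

(5, 5)

pivot = 11; lo=0, mid=0, hi=10
a[mid]=16>11: swap a[0],a[10]; hi=9 → [6, 15, 14, 13, 12, 11, 10, 7, 8, 9, 16]
a[mid]=6<11: swap a[0],a[0]; lo=1,mid=1 → [6, 15, 14, 13, 12, 11, 10, 7, 8, 9, 16]
a[mid]=15>11: swap a[1],a[9]; hi=8 → [6, 9, 14, 13, 12, 11, 10, 7, 8, 15, 16]
a[mid]=9<11: swap a[1],a[1]; lo=2,mid=2 → [6, 9, 14, 13, 12, 11, 10, 7, 8, 15, 16]
a[mid]=14>11: swap a[2],a[8]; hi=7 → [6, 9, 8, 13, 12, 11, 10, 7, 14, 15, 16]
a[mid]=8<11: swap a[2],a[2]; lo=3,mid=3 → [6, 9, 8, 13, 12, 11, 10, 7, 14, 15, 16]
a[mid]=13>11: swap a[3],a[7]; hi=6 → [6, 9, 8, 7, 12, 11, 10, 13, 14, 15, 16]
a[mid]=7<11: swap a[3],a[3]; lo=4,mid=4 → [6, 9, 8, 7, 12, 11, 10, 13, 14, 15, 16]
a[mid]=12>11: swap a[4],a[6]; hi=5 → [6, 9, 8, 7, 10, 11, 12, 13, 14, 15, 16]
a[mid]=10<11: swap a[4],a[4]; lo=5,mid=5 → [6, 9, 8, 7, 10, 11, 12, 13, 14, 15, 16]
a[mid]=11=11: mid=6
end: lo=5, hi=5; a = [6, 9, 8, 7, 10, 11, 12, 13, 14, 15, 16]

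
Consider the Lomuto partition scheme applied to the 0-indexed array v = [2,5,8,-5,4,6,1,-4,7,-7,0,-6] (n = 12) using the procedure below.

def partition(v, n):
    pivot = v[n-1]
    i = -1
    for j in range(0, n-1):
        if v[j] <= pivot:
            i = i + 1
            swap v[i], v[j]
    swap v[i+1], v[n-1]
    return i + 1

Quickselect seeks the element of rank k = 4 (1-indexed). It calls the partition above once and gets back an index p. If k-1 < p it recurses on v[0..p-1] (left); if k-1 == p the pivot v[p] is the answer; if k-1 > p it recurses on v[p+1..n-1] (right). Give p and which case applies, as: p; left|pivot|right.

pivot = v[11] = -6; i = -1
j=0: v[0]=2 > -6 → no swap
j=1: v[1]=5 > -6 → no swap
j=2: v[2]=8 > -6 → no swap
j=3: v[3]=-5 > -6 → no swap
j=4: v[4]=4 > -6 → no swap
j=5: v[5]=6 > -6 → no swap
j=6: v[6]=1 > -6 → no swap
j=7: v[7]=-4 > -6 → no swap
j=8: v[8]=7 > -6 → no swap
j=9: v[9]=-7 ≤ -6 → i=0, swap v[0],v[9] → [-7,5,8,-5,4,6,1,-4,7,2,0,-6]
j=10: v[10]=0 > -6 → no swap
final swap v[1],v[11] → [-7,-6,8,-5,4,6,1,-4,7,2,0,5]; return 1
p = 1; k-1 = 3 > 1 ⇒ right

1; right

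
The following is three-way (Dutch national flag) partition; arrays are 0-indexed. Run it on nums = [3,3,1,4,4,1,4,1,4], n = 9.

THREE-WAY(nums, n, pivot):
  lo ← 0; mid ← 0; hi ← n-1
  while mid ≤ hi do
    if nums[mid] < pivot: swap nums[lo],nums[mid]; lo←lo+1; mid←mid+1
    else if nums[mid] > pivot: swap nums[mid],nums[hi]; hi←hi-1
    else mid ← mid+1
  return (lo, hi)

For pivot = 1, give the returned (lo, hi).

pivot = 1; lo=0, mid=0, hi=8
nums[mid]=3>1: swap nums[0],nums[8]; hi=7 → [4,3,1,4,4,1,4,1,3]
nums[mid]=4>1: swap nums[0],nums[7]; hi=6 → [1,3,1,4,4,1,4,4,3]
nums[mid]=1=1: mid=1
nums[mid]=3>1: swap nums[1],nums[6]; hi=5 → [1,4,1,4,4,1,3,4,3]
nums[mid]=4>1: swap nums[1],nums[5]; hi=4 → [1,1,1,4,4,4,3,4,3]
nums[mid]=1=1: mid=2
nums[mid]=1=1: mid=3
nums[mid]=4>1: swap nums[3],nums[4]; hi=3 → [1,1,1,4,4,4,3,4,3]
nums[mid]=4>1: swap nums[3],nums[3]; hi=2 → [1,1,1,4,4,4,3,4,3]
end: lo=0, hi=2; nums = [1,1,1,4,4,4,3,4,3]

(0, 2)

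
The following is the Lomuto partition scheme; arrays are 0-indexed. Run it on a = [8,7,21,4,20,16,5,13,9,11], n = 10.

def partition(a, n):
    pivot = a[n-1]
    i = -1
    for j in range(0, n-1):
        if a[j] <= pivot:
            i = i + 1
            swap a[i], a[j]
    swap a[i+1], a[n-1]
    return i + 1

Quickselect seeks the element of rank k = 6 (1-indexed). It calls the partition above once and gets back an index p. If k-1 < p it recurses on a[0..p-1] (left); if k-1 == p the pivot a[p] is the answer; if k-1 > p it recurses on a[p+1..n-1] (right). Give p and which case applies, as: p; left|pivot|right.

pivot = a[9] = 11; i = -1
j=0: a[0]=8 ≤ 11 → i=0, swap a[0],a[0] (no change) → [8,7,21,4,20,16,5,13,9,11]
j=1: a[1]=7 ≤ 11 → i=1, swap a[1],a[1] (no change) → [8,7,21,4,20,16,5,13,9,11]
j=2: a[2]=21 > 11 → no swap
j=3: a[3]=4 ≤ 11 → i=2, swap a[2],a[3] → [8,7,4,21,20,16,5,13,9,11]
j=4: a[4]=20 > 11 → no swap
j=5: a[5]=16 > 11 → no swap
j=6: a[6]=5 ≤ 11 → i=3, swap a[3],a[6] → [8,7,4,5,20,16,21,13,9,11]
j=7: a[7]=13 > 11 → no swap
j=8: a[8]=9 ≤ 11 → i=4, swap a[4],a[8] → [8,7,4,5,9,16,21,13,20,11]
final swap a[5],a[9] → [8,7,4,5,9,11,21,13,20,16]; return 5
p = 5; k-1 = 5 == 5 ⇒ pivot

5; pivot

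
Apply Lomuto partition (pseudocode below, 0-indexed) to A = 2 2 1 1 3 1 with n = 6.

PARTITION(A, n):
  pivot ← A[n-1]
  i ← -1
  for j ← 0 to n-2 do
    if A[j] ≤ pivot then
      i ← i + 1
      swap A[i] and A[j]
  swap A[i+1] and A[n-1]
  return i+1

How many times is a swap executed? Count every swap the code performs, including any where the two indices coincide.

3

pivot=1, i=-1
j=0: 2>1, skip
j=1: 2>1, skip
j=2: 1≤1, i=0, swap(0,2) ⇒ 1 2 2 1 3 1
j=3: 1≤1, i=1, swap(1,3) ⇒ 1 1 2 2 3 1
j=4: 3>1, skip
swap(2,5) ⇒ 1 1 1 2 3 2; return 2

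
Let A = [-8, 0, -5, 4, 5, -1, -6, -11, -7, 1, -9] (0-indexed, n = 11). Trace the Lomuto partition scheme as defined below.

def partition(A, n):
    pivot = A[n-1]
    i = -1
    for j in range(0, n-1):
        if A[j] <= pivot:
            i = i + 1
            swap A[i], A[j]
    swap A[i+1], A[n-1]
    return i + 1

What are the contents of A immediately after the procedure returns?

pivot=-9, i=-1
j=0: -8>-9, skip
j=1: 0>-9, skip
j=2: -5>-9, skip
j=3: 4>-9, skip
j=4: 5>-9, skip
j=5: -1>-9, skip
j=6: -6>-9, skip
j=7: -11≤-9, i=0, swap(0,7) ⇒ [-11, 0, -5, 4, 5, -1, -6, -8, -7, 1, -9]
j=8: -7>-9, skip
j=9: 1>-9, skip
swap(1,10) ⇒ [-11, -9, -5, 4, 5, -1, -6, -8, -7, 1, 0]; return 1

[-11, -9, -5, 4, 5, -1, -6, -8, -7, 1, 0]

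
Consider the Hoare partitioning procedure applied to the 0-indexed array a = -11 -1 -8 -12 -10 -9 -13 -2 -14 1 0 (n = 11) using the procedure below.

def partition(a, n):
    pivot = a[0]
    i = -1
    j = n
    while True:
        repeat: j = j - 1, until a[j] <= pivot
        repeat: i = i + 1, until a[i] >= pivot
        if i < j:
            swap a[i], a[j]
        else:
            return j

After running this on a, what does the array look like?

-14 -13 -12 -8 -10 -9 -1 -2 -11 1 0

pivot = a[0] = -11; i = -1, j = 11
j→8 (a[8]=-14≤-11), i→0 (a[0]=-11≥-11); i<j, swap → -14 -1 -8 -12 -10 -9 -13 -2 -11 1 0
j→6 (a[6]=-13≤-11), i→1 (a[1]=-1≥-11); i<j, swap → -14 -13 -8 -12 -10 -9 -1 -2 -11 1 0
j→3 (a[3]=-12≤-11), i→2 (a[2]=-8≥-11); i<j, swap → -14 -13 -12 -8 -10 -9 -1 -2 -11 1 0
j→2, i→3; i≥j, return j=2. a = -14 -13 -12 -8 -10 -9 -1 -2 -11 1 0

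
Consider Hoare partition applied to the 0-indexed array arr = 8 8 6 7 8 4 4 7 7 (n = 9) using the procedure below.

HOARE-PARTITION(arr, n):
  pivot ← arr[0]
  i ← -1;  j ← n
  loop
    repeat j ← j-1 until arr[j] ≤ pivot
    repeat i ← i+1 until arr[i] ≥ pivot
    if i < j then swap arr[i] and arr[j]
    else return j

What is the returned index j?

pivot=8
j stops at 8 (7), i stops at 0 (8); swap ⇒ 7 8 6 7 8 4 4 7 8
j stops at 7 (7), i stops at 1 (8); swap ⇒ 7 7 6 7 8 4 4 8 8
j stops at 6 (4), i stops at 4 (8); swap ⇒ 7 7 6 7 4 4 8 8 8
j stops at 5, i stops at 6; i≥j ⇒ return 5. arr=7 7 6 7 4 4 8 8 8

5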